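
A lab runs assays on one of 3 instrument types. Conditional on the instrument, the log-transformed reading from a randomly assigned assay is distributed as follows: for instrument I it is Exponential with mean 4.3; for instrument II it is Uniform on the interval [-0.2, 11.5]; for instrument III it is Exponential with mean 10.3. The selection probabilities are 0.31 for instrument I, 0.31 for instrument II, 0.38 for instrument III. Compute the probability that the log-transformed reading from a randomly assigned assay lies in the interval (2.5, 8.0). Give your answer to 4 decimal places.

Conditional on each instrument, P(2.5 < X < 8.0): I: 0.403517; II: 0.470085; III: 0.324571.
By total probability, P(2.5 < X < 8.0) = 0.31·0.403517 + 0.31·0.470085 + 0.38·0.324571 = 0.394154.

0.3942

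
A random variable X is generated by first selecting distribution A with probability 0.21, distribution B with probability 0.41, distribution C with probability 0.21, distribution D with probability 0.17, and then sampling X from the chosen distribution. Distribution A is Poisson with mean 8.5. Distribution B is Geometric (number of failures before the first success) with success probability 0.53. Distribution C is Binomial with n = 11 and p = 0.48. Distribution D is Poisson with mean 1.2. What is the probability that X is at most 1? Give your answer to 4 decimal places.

Conditional on each component, P(X ≤ 1): A: 0.00193295; B: 0.7791; C: 0.0083842; D: 0.662627.
By total probability, P(X ≤ 1) = 0.21·0.00193295 + 0.41·0.7791 + 0.21·0.0083842 + 0.17·0.662627 = 0.434244.

0.4342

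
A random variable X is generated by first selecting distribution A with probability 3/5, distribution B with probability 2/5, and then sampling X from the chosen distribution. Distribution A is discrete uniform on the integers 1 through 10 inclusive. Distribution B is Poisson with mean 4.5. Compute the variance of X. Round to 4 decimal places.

Per component, A: μ=5.5, E[X²]=38.5; B: μ=4.5, E[X²]=24.75.
E[X] = 0.6·5.5 + 0.4·4.5 = 5.1.
E[X²] = 0.6·38.5 + 0.4·24.75 = 33.
Var(X) = E[X²] − (E[X])² = 33 − 26.01 = 6.99.

6.9900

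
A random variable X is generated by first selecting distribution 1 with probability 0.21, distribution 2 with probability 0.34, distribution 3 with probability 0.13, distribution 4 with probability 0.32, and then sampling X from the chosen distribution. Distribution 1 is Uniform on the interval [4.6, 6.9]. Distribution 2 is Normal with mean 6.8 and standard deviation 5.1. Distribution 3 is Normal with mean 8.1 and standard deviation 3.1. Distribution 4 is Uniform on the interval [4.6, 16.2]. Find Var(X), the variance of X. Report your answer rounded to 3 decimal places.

Per component, 1: μ=5.75, E[X²]=33.5033; 2: μ=6.8, E[X²]=72.25; 3: μ=8.1, E[X²]=75.22; 4: μ=10.4, E[X²]=119.373.
E[X] = 0.21·5.75 + 0.34·6.8 + 0.13·8.1 + 0.32·10.4 = 7.9005.
E[X²] = 0.21·33.5033 + 0.34·72.25 + 0.13·75.22 + 0.32·119.373 = 79.5788.
Var(X) = E[X²] − (E[X])² = 79.5788 − 62.4179 = 17.1609.

17.161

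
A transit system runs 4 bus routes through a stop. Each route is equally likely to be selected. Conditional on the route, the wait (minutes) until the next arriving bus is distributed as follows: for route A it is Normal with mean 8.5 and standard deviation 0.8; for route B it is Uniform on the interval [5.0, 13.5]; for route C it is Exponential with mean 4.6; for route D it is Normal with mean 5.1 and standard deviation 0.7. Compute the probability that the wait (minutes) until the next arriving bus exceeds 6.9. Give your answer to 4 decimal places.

Conditional on each route, P(X > 6.9): A: 0.97725; B: 0.776471; C: 0.22313; D: 0.005064.
By total probability, P(X > 6.9) = 0.25·0.97725 + 0.25·0.776471 + 0.25·0.22313 + 0.25·0.005064 = 0.495479.

0.4955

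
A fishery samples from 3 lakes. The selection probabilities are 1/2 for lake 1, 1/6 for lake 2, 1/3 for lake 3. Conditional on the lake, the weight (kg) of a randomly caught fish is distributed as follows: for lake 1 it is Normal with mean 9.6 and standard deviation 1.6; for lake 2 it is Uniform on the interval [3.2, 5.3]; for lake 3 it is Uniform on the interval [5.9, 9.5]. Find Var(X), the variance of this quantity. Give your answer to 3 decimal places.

Per component, 1: μ=9.6, E[X²]=94.72; 2: μ=4.25, E[X²]=18.43; 3: μ=7.7, E[X²]=60.37.
E[X] = 0.5·9.6 + 0.166667·4.25 + 0.333333·7.7 = 8.075.
E[X²] = 0.5·94.72 + 0.166667·18.43 + 0.333333·60.37 = 70.555.
Var(X) = E[X²] − (E[X])² = 70.555 − 65.2056 = 5.34938.

5.349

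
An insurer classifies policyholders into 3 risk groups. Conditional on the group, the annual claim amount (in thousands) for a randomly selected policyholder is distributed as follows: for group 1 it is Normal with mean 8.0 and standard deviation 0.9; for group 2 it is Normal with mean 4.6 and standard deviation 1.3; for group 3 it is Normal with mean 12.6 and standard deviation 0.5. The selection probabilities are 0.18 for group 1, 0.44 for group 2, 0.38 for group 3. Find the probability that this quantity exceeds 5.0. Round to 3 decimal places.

0.727

Conditional on each group, P(X > 5.0): 1: 0.999571; 2: 0.379158; 3: 1.
By total probability, P(X > 5.0) = 0.18·0.999571 + 0.44·0.379158 + 0.38·1 = 0.726752.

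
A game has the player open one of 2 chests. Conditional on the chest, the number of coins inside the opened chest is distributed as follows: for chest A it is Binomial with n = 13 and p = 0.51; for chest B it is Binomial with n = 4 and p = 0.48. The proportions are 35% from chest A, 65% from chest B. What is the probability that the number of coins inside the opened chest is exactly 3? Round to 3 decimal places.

0.160

Conditional on each chest, P(X = 3): A: 0.0302717; B: 0.230031.
By total probability, P(X = 3) = 0.35·0.0302717 + 0.65·0.230031 = 0.160115.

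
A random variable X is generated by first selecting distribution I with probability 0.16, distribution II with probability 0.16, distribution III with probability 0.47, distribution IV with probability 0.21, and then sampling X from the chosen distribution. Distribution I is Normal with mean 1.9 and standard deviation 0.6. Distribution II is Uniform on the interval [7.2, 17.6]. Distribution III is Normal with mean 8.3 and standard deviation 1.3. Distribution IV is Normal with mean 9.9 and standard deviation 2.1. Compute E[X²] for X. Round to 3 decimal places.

81.360

For each component E[X²] = Var + (mean)², giving I: 3.97; II: 162.773; III: 70.58; IV: 102.42.
Overall E[X²] = 0.16·3.97 + 0.16·162.773 + 0.47·70.58 + 0.21·102.42 = 81.3597.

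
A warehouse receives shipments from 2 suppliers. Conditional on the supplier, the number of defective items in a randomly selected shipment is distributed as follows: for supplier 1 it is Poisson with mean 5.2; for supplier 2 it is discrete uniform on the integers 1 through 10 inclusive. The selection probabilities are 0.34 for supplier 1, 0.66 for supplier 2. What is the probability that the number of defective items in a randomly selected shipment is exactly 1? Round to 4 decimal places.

0.0758

Conditional on each supplier, P(X = 1): 1: 0.0286861; 2: 0.1.
By total probability, P(X = 1) = 0.34·0.0286861 + 0.66·0.1 = 0.0757533.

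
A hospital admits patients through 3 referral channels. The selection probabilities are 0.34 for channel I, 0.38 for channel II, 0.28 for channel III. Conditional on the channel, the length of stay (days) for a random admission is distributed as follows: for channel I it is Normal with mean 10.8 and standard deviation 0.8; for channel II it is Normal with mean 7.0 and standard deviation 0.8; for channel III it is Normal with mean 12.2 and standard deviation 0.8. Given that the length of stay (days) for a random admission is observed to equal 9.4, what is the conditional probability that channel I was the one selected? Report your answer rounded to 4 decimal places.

0.9383

Likelihoods f(9.4 | ·): I: 0.107847; II: 0.00553981; III: 0.00109085.
Posterior ∝ prior × likelihood. Numerator for I: 0.34·0.107847 = 0.0366679.
Normalizing constant: 0.34·0.107847 + 0.38·0.00553981 + 0.28·0.00109085 = 0.0390784.
P(I | observation) = 0.0366679 / 0.0390784 = 0.938315.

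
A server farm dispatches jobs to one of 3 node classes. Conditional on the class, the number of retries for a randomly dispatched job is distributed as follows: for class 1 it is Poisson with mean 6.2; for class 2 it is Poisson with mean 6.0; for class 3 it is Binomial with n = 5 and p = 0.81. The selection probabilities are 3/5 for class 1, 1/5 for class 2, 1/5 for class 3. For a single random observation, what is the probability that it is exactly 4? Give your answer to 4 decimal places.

Conditional on each class, P(X = 4): 1: 0.124948; 2: 0.133853; 3: 0.408944.
By total probability, P(X = 4) = 0.6·0.124948 + 0.2·0.133853 + 0.2·0.408944 = 0.183528.

0.1835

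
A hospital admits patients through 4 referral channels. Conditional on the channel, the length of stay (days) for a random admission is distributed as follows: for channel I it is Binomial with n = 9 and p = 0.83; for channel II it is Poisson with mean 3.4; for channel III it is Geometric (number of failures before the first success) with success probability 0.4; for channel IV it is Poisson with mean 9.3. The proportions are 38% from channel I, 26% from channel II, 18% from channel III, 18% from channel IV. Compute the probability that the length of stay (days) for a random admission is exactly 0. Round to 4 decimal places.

0.0807

Conditional on each channel, P(X = 0): I: 1.18588e-07; II: 0.0333733; III: 0.4; IV: 9.14242e-05.
By total probability, P(X = 0) = 0.38·1.18588e-07 + 0.26·0.0333733 + 0.18·0.4 + 0.18·9.14242e-05 = 0.0806936.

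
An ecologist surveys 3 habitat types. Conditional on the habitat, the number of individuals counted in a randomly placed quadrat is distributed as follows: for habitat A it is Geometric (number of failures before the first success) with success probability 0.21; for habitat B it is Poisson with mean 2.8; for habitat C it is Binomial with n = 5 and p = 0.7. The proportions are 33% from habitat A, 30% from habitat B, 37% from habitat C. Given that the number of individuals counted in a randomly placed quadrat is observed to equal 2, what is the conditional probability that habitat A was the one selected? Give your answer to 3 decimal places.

0.264

Likelihoods P(X=2 | ·): A: 0.131061; B: 0.238375; C: 0.1323.
Posterior ∝ prior × likelihood. Numerator for A: 0.33·0.131061 = 0.0432501.
Normalizing constant: 0.33·0.131061 + 0.3·0.238375 + 0.37·0.1323 = 0.163714.
P(A | observation) = 0.0432501 / 0.163714 = 0.264181.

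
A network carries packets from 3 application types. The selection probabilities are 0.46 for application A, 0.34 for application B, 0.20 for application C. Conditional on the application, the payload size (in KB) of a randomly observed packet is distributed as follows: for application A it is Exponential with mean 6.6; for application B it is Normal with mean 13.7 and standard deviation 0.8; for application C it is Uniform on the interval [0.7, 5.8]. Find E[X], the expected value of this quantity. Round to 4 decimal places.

8.3440

Component means — A: 6.6; B: 13.7; C: 3.25.
E[X] = 0.46·6.6 + 0.34·13.7 + 0.2·3.25 = 8.344.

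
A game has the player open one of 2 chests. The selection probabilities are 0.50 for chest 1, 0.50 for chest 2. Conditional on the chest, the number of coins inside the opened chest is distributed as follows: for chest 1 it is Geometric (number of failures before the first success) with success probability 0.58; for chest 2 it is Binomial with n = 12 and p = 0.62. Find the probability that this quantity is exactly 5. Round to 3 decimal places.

Conditional on each chest, P(X = 5): 1: 0.00758009; 2: 0.0830173.
By total probability, P(X = 5) = 0.5·0.00758009 + 0.5·0.0830173 = 0.0452987.

0.045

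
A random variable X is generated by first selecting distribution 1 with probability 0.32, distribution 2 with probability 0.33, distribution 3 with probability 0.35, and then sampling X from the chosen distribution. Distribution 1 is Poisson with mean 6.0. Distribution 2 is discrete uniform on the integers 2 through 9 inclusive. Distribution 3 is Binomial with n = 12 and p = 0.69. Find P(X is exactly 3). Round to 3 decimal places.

Conditional on each component, P(X = 3): 1: 0.0892351; 2: 0.125; 3: 0.00191084.
By total probability, P(X = 3) = 0.32·0.0892351 + 0.33·0.125 + 0.35·0.00191084 = 0.070474.

0.070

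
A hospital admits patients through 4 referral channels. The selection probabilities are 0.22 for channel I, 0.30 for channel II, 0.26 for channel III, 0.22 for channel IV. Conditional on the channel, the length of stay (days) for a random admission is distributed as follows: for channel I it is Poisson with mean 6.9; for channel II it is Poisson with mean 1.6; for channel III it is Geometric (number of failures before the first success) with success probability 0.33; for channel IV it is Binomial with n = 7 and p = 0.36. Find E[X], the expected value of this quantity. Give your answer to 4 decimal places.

3.0803

Component means — I: 6.9; II: 1.6; III: 2.0303; IV: 2.52.
E[X] = 0.22·6.9 + 0.3·1.6 + 0.26·2.0303 + 0.22·2.52 = 3.08028.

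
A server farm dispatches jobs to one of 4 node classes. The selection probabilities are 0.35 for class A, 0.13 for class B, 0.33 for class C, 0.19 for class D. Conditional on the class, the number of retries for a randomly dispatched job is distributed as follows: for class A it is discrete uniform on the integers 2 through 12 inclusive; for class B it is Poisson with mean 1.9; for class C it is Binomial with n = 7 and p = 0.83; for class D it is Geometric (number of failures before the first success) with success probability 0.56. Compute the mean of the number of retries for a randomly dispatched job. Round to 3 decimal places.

4.764

Component means — A: 7; B: 1.9; C: 5.81; D: 0.785714.
E[X] = 0.35·7 + 0.13·1.9 + 0.33·5.81 + 0.19·0.785714 = 4.76359.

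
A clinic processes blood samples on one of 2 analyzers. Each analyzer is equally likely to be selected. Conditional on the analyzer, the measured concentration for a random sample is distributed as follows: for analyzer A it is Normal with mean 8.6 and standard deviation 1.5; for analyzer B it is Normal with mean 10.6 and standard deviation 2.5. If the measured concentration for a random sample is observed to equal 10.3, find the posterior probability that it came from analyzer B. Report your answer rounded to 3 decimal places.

Likelihoods f(10.3 | ·): A: 0.139928; B: 0.158432.
Posterior ∝ prior × likelihood. Numerator for B: 0.5·0.158432 = 0.079216.
Normalizing constant: 0.5·0.139928 + 0.5·0.158432 = 0.14918.
P(B | observation) = 0.079216 / 0.14918 = 0.531009.

0.531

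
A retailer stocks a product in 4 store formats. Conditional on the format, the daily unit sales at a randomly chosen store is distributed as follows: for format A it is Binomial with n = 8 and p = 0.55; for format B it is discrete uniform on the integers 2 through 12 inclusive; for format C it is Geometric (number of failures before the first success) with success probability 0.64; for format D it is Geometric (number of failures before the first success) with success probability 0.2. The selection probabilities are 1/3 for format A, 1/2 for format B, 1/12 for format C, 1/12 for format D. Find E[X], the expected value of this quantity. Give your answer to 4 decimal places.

Component means — A: 4.4; B: 7; C: 0.5625; D: 4.
E[X] = 0.333333·4.4 + 0.5·7 + 0.0833333·0.5625 + 0.0833333·4 = 5.34687.

5.3469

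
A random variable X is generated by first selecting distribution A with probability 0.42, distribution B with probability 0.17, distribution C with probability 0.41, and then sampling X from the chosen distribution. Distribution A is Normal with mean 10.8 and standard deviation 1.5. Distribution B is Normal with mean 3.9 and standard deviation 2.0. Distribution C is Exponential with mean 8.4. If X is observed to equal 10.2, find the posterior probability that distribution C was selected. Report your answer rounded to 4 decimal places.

Likelihoods f(10.2 | ·): A: 0.245513; B: 0.00139713; C: 0.0353479.
Posterior ∝ prior × likelihood. Numerator for C: 0.41·0.0353479 = 0.0144926.
Normalizing constant: 0.42·0.245513 + 0.17·0.00139713 + 0.41·0.0353479 = 0.117846.
P(C | observation) = 0.0144926 / 0.117846 = 0.12298.

0.1230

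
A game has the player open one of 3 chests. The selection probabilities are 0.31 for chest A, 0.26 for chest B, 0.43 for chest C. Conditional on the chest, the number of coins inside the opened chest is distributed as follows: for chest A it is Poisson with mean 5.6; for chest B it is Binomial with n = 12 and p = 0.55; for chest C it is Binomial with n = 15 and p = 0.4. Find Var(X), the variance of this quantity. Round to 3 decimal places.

4.198

Per component, A: μ=5.6, E[X²]=36.96; B: μ=6.6, E[X²]=46.53; C: μ=6, E[X²]=39.6.
E[X] = 0.31·5.6 + 0.26·6.6 + 0.43·6 = 6.032.
E[X²] = 0.31·36.96 + 0.26·46.53 + 0.43·39.6 = 40.5834.
Var(X) = E[X²] − (E[X])² = 40.5834 − 36.385 = 4.19838.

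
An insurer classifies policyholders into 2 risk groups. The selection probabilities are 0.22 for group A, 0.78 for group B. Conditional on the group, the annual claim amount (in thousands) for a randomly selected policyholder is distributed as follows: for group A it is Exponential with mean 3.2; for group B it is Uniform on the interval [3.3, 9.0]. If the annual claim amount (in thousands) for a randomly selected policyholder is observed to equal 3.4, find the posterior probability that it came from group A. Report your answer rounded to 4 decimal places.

0.1479

Likelihoods f(3.4 | ·): A: 0.107997; B: 0.175439.
Posterior ∝ prior × likelihood. Numerator for A: 0.22·0.107997 = 0.0237594.
Normalizing constant: 0.22·0.107997 + 0.78·0.175439 = 0.160601.
P(A | observation) = 0.0237594 / 0.160601 = 0.14794.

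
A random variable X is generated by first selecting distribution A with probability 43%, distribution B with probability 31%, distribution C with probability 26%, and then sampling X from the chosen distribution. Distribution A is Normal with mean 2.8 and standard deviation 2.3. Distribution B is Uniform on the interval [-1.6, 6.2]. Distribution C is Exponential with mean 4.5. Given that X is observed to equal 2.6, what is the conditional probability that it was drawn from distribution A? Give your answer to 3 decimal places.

Likelihoods f(2.6 | ·): A: 0.172799; B: 0.128205; C: 0.124699.
Posterior ∝ prior × likelihood. Numerator for A: 0.43·0.172799 = 0.0743034.
Normalizing constant: 0.43·0.172799 + 0.31·0.128205 + 0.26·0.124699 = 0.146469.
P(A | observation) = 0.0743034 / 0.146469 = 0.507299.

0.507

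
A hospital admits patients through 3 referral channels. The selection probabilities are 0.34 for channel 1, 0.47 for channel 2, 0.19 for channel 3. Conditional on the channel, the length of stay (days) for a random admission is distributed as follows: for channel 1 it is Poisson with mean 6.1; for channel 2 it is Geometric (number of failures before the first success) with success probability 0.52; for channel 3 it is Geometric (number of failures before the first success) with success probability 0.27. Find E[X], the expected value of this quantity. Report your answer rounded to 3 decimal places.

3.022

Component means — 1: 6.1; 2: 0.923077; 3: 2.7037.
E[X] = 0.34·6.1 + 0.47·0.923077 + 0.19·2.7037 = 3.02155.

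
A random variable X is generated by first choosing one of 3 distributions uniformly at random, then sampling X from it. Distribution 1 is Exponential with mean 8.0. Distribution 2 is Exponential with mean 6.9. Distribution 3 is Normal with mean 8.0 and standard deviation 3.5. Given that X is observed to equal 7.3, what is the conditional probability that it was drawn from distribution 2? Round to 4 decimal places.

0.2371

Likelihoods f(7.3 | ·): 1: 0.0501899; 2: 0.050313; 3: 0.111726.
Posterior ∝ prior × likelihood. Numerator for 2: 0.333333·0.050313 = 0.016771.
Normalizing constant: 0.333333·0.0501899 + 0.333333·0.050313 + 0.333333·0.111726 = 0.0707431.
P(2 | observation) = 0.016771 / 0.0707431 = 0.237069.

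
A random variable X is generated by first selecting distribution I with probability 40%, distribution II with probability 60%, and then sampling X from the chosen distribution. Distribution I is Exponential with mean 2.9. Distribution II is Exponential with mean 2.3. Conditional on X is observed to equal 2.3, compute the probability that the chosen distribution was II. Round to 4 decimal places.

Likelihoods f(2.3 | ·): I: 0.156013; II: 0.159948.
Posterior ∝ prior × likelihood. Numerator for II: 0.6·0.159948 = 0.0959685.
Normalizing constant: 0.4·0.156013 + 0.6·0.159948 = 0.158374.
P(II | observation) = 0.0959685 / 0.158374 = 0.605962.

0.6060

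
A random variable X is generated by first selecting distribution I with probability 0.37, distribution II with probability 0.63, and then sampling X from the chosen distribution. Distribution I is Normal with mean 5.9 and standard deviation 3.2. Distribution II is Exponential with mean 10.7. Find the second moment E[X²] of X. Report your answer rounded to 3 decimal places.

For each component E[X²] = Var + (mean)², giving I: 45.05; II: 228.98.
Overall E[X²] = 0.37·45.05 + 0.63·228.98 = 160.926.

160.926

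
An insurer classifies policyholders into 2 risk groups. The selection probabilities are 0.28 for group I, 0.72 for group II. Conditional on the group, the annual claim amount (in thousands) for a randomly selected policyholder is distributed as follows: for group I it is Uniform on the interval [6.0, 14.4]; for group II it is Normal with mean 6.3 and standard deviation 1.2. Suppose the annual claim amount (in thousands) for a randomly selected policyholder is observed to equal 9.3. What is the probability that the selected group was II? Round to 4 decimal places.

0.2398

Likelihoods f(9.3 | ·): I: 0.119048; II: 0.0146069.
Posterior ∝ prior × likelihood. Numerator for II: 0.72·0.0146069 = 0.010517.
Normalizing constant: 0.28·0.119048 + 0.72·0.0146069 = 0.0438503.
P(II | observation) = 0.010517 / 0.0438503 = 0.239838.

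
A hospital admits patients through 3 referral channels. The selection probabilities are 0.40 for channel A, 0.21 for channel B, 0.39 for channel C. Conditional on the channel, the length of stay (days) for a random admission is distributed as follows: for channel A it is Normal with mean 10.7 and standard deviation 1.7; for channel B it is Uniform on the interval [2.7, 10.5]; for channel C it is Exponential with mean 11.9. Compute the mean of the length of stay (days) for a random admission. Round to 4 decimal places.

10.3070

Component means — A: 10.7; B: 6.6; C: 11.9.
E[X] = 0.4·10.7 + 0.21·6.6 + 0.39·11.9 = 10.307.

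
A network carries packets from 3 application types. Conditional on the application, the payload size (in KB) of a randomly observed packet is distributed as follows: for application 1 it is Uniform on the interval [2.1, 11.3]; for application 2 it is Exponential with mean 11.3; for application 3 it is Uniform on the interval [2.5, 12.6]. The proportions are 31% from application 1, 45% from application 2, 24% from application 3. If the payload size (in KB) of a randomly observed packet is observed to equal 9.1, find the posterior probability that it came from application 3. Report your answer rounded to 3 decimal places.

Likelihoods f(9.1 | ·): 1: 0.108696; 2: 0.0395531; 3: 0.0990099.
Posterior ∝ prior × likelihood. Numerator for 3: 0.24·0.0990099 = 0.0237624.
Normalizing constant: 0.31·0.108696 + 0.45·0.0395531 + 0.24·0.0990099 = 0.0752569.
P(3 | observation) = 0.0237624 / 0.0752569 = 0.31575.

0.316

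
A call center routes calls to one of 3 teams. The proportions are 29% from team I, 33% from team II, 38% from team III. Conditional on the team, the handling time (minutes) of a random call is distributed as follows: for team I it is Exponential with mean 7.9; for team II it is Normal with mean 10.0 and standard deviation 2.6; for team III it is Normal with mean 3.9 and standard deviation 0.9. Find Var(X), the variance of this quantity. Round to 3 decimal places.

27.489

Per component, I: μ=7.9, E[X²]=124.82; II: μ=10, E[X²]=106.76; III: μ=3.9, E[X²]=16.02.
E[X] = 0.29·7.9 + 0.33·10 + 0.38·3.9 = 7.073.
E[X²] = 0.29·124.82 + 0.33·106.76 + 0.38·16.02 = 77.5162.
Var(X) = E[X²] − (E[X])² = 77.5162 − 50.0273 = 27.4889.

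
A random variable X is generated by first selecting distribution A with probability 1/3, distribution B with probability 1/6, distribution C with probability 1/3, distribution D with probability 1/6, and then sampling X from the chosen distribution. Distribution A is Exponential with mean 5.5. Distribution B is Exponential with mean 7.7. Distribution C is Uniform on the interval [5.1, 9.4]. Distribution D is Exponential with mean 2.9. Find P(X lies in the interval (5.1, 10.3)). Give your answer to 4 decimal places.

Conditional on each component, P(5.1 < X < 10.3): A: 0.241927; B: 0.253186; C: 1; D: 0.143607.
By total probability, P(5.1 < X < 10.3) = 0.333333·0.241927 + 0.166667·0.253186 + 0.333333·1 + 0.166667·0.143607 = 0.480108.

0.4801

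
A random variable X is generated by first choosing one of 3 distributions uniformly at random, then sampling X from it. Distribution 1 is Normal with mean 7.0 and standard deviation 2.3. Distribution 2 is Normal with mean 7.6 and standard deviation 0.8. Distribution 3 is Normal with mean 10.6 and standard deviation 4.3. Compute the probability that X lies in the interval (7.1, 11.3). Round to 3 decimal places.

0.514

Conditional on each component, P(7.1 < X < 11.3): 1: 0.451888; 2: 0.734013; 3: 0.356823.
By total probability, P(7.1 < X < 11.3) = 0.333333·0.451888 + 0.333333·0.734013 + 0.333333·0.356823 = 0.514241.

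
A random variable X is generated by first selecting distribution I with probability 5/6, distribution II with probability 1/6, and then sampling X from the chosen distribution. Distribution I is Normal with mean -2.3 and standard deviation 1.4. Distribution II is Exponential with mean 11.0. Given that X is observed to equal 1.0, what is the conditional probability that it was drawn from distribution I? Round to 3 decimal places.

Likelihoods f(1.0 | ·): I: 0.0177127; II: 0.0830092.
Posterior ∝ prior × likelihood. Numerator for I: 0.833333·0.0177127 = 0.0147606.
Normalizing constant: 0.833333·0.0177127 + 0.166667·0.0830092 = 0.0285955.
P(I | observation) = 0.0147606 / 0.0285955 = 0.516187.

0.516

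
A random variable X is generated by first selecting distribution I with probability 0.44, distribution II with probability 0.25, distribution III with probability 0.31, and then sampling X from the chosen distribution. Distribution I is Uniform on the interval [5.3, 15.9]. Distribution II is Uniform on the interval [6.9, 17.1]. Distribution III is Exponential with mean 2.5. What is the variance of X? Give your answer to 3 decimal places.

24.384

Per component, I: μ=10.6, E[X²]=121.723; II: μ=12, E[X²]=152.67; III: μ=2.5, E[X²]=12.5.
E[X] = 0.44·10.6 + 0.25·12 + 0.31·2.5 = 8.439.
E[X²] = 0.44·121.723 + 0.25·152.67 + 0.31·12.5 = 95.6008.
Var(X) = E[X²] − (E[X])² = 95.6008 − 71.2167 = 24.384.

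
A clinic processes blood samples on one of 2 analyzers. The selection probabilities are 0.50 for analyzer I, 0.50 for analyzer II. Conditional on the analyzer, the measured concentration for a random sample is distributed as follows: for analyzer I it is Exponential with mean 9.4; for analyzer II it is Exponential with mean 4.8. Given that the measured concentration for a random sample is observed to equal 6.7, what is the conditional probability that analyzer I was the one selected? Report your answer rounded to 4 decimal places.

0.5027

Likelihoods f(6.7 | ·): I: 0.0521581; II: 0.0515889.
Posterior ∝ prior × likelihood. Numerator for I: 0.5·0.0521581 = 0.0260791.
Normalizing constant: 0.5·0.0521581 + 0.5·0.0515889 = 0.0518735.
P(I | observation) = 0.0260791 / 0.0518735 = 0.502743.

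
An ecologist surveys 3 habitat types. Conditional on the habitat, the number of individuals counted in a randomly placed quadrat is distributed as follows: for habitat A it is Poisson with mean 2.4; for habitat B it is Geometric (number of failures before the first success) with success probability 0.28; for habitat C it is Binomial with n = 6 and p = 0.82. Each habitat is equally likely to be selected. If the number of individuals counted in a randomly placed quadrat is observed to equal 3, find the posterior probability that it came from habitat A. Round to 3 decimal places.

0.553

Likelihoods P(X=3 | ·): A: 0.209014; B: 0.104509; C: 0.0643116.
Posterior ∝ prior × likelihood. Numerator for A: 0.333333·0.209014 = 0.0696714.
Normalizing constant: 0.333333·0.209014 + 0.333333·0.104509 + 0.333333·0.0643116 = 0.125945.
P(A | observation) = 0.0696714 / 0.125945 = 0.553189.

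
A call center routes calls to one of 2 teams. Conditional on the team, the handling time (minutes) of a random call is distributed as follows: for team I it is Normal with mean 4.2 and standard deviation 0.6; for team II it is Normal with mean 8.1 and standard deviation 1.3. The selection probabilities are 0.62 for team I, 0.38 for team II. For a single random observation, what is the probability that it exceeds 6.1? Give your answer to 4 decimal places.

Conditional on each team, P(X > 6.1): I: 0.000770985; II: 0.938032.
By total probability, P(X > 6.1) = 0.62·0.000770985 + 0.38·0.938032 = 0.35693.

0.3569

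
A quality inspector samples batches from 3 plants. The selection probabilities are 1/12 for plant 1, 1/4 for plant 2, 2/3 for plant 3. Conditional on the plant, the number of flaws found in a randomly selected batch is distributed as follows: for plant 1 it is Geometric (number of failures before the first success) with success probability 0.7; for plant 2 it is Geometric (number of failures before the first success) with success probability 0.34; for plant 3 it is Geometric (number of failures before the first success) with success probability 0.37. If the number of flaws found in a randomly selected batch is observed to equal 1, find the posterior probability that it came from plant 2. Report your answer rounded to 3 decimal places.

Likelihoods P(X=1 | ·): 1: 0.21; 2: 0.2244; 3: 0.2331.
Posterior ∝ prior × likelihood. Numerator for 2: 0.25·0.2244 = 0.0561.
Normalizing constant: 0.0833333·0.21 + 0.25·0.2244 + 0.666667·0.2331 = 0.229.
P(2 | observation) = 0.0561 / 0.229 = 0.244978.

0.245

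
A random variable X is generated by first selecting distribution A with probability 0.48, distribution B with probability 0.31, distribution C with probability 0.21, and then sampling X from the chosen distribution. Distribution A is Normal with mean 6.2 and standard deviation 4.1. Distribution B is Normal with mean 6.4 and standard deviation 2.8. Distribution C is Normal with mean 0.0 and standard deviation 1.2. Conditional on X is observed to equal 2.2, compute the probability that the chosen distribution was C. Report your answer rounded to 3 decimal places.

0.231

Likelihoods f(2.2 | ·): A: 0.0604564; B: 0.0462563; C: 0.061926.
Posterior ∝ prior × likelihood. Numerator for C: 0.21·0.061926 = 0.0130045.
Normalizing constant: 0.48·0.0604564 + 0.31·0.0462563 + 0.21·0.061926 = 0.056363.
P(C | observation) = 0.0130045 / 0.056363 = 0.230727.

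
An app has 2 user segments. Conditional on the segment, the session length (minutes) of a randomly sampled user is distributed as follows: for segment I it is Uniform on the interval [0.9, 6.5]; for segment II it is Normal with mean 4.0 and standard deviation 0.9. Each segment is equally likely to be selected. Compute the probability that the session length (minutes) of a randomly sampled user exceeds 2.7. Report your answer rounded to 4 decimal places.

Conditional on each segment, P(X > 2.7): I: 0.678571; II: 0.925693.
By total probability, P(X > 2.7) = 0.5·0.678571 + 0.5·0.925693 = 0.802132.

0.8021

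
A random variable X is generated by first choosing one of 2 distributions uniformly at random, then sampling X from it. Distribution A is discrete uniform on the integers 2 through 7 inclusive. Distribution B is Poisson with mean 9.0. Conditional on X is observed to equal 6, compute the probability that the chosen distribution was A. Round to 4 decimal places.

Likelihoods P(X=6 | ·): A: 0.166667; B: 0.0910903.
Posterior ∝ prior × likelihood. Numerator for A: 0.5·0.166667 = 0.0833333.
Normalizing constant: 0.5·0.166667 + 0.5·0.0910903 = 0.128878.
P(A | observation) = 0.0833333 / 0.128878 = 0.646604.

0.6466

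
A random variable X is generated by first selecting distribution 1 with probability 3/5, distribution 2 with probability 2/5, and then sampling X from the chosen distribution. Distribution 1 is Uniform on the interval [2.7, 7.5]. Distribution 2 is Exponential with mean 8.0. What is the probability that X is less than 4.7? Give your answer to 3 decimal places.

Conditional on each component, P(X < 4.7): 1: 0.416667; 2: 0.444285.
By total probability, P(X < 4.7) = 0.6·0.416667 + 0.4·0.444285 = 0.427714.

0.428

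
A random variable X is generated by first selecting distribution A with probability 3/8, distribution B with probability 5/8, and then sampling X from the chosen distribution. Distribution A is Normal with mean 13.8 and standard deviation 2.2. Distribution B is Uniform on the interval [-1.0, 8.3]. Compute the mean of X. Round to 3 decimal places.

Component means — A: 13.8; B: 3.65.
E[X] = 0.375·13.8 + 0.625·3.65 = 7.45625.

7.456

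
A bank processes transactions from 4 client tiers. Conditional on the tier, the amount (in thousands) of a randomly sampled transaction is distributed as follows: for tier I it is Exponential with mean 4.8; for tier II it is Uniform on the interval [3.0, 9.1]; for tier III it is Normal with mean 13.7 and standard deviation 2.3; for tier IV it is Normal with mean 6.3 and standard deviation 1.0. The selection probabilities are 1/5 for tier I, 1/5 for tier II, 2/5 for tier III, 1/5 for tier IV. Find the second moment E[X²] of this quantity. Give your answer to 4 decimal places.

For each component E[X²] = Var + (mean)², giving I: 46.08; II: 39.7033; III: 192.98; IV: 40.69.
Overall E[X²] = 0.2·46.08 + 0.2·39.7033 + 0.4·192.98 + 0.2·40.69 = 102.487.

102.4867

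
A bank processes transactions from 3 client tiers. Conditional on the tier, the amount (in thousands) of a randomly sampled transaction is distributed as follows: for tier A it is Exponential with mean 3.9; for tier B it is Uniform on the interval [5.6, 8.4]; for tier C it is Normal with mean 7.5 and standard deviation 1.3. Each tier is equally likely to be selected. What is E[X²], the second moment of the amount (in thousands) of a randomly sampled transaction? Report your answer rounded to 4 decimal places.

46.0044

For each component E[X²] = Var + (mean)², giving A: 30.42; B: 49.6533; C: 57.94.
Overall E[X²] = 0.333333·30.42 + 0.333333·49.6533 + 0.333333·57.94 = 46.0044.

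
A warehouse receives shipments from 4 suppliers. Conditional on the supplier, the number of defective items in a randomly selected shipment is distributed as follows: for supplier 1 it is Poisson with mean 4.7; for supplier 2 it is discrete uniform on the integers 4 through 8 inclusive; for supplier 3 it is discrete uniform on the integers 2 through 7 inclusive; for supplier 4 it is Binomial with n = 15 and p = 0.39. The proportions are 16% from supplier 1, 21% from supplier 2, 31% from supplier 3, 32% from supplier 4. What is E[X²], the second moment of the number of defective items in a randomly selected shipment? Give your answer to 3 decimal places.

For each component E[X²] = Var + (mean)², giving 1: 26.79; 2: 38; 3: 23.1667; 4: 37.791.
Overall E[X²] = 0.16·26.79 + 0.21·38 + 0.31·23.1667 + 0.32·37.791 = 31.5412.

31.541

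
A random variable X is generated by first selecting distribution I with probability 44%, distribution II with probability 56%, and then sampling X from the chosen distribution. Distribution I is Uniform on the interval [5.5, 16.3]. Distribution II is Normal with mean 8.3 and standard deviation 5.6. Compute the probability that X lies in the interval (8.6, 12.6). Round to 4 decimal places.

Conditional on each component, P(8.6 < X < 12.6): I: 0.37037; II: 0.257352.
By total probability, P(8.6 < X < 12.6) = 0.44·0.37037 + 0.56·0.257352 = 0.30708.

0.3071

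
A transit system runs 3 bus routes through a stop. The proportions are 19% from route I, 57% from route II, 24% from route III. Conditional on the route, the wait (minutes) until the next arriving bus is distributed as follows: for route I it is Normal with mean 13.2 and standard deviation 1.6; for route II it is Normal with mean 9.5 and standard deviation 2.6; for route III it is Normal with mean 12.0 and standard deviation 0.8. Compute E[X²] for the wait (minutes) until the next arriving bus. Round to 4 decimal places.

123.6013

For each component E[X²] = Var + (mean)², giving I: 176.8; II: 97.01; III: 144.64.
Overall E[X²] = 0.19·176.8 + 0.57·97.01 + 0.24·144.64 = 123.601.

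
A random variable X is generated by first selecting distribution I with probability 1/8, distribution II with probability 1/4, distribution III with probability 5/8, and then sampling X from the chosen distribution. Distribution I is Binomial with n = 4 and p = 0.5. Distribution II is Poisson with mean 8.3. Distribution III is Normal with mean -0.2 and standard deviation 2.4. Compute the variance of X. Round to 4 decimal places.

Per component, I: μ=2, E[X²]=5; II: μ=8.3, E[X²]=77.19; III: μ=-0.2, E[X²]=5.8.
E[X] = 0.125·2 + 0.25·8.3 + 0.625·-0.2 = 2.2.
E[X²] = 0.125·5 + 0.25·77.19 + 0.625·5.8 = 23.5475.
Var(X) = E[X²] − (E[X])² = 23.5475 − 4.84 = 18.7075.

18.7075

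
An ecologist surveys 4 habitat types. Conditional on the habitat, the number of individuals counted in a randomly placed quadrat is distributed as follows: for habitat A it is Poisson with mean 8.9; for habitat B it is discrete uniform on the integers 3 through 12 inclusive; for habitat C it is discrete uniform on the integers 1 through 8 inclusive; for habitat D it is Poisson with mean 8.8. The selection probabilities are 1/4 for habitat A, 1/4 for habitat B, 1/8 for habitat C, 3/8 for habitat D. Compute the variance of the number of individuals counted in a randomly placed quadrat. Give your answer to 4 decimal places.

Per component, A: μ=8.9, E[X²]=88.11; B: μ=7.5, E[X²]=64.5; C: μ=4.5, E[X²]=25.5; D: μ=8.8, E[X²]=86.24.
E[X] = 0.25·8.9 + 0.25·7.5 + 0.125·4.5 + 0.375·8.8 = 7.9625.
E[X²] = 0.25·88.11 + 0.25·64.5 + 0.125·25.5 + 0.375·86.24 = 73.68.
Var(X) = E[X²] − (E[X])² = 73.68 − 63.4014 = 10.2786.

10.2786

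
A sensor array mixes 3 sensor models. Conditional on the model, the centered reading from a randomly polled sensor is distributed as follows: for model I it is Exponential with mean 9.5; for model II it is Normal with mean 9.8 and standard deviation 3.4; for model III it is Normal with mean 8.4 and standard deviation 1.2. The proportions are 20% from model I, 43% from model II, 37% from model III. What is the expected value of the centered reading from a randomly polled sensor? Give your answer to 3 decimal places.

9.222

Component means — I: 9.5; II: 9.8; III: 8.4.
E[X] = 0.2·9.5 + 0.43·9.8 + 0.37·8.4 = 9.222.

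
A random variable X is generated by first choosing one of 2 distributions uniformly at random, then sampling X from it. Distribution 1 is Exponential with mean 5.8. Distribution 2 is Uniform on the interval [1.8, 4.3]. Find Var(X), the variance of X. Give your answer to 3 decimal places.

18.971

Per component, 1: μ=5.8, E[X²]=67.28; 2: μ=3.05, E[X²]=9.82333.
E[X] = 0.5·5.8 + 0.5·3.05 = 4.425.
E[X²] = 0.5·67.28 + 0.5·9.82333 = 38.5517.
Var(X) = E[X²] − (E[X])² = 38.5517 − 19.5806 = 18.971.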